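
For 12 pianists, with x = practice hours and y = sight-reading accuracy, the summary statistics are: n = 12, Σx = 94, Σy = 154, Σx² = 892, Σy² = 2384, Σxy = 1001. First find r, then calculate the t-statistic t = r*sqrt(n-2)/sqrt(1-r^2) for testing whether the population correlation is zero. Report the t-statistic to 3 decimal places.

-4.449

S_xy = nΣxy − ΣxΣy = 12·1001 − 94·154 = 12012 − 14476 = -2464
S_xx = nΣx² − (Σx)² = 12·892 − 94² = 10704 − 8836 = 1868
S_yy = nΣy² − (Σy)² = 12·2384 − 154² = 28608 − 23716 = 4892
r = S_xy / √(S_xx·S_yy) = -2464 / √(1868·4892) = -2464 / √9138256 = -2464 / 3022.9548 = -0.8151
t = r·√(n−2)/√(1−r²) = -0.8151·√10 / √(1−0.664388) = -2.577573 / 0.579320 = -4.449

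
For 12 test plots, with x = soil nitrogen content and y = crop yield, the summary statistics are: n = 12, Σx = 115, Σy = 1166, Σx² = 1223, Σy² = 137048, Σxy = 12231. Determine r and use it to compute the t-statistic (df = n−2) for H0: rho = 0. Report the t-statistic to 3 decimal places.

S_xy = nΣxy − ΣxΣy = 12·12231 − 115·1166 = 146772 − 134090 = 12682
S_xx = nΣx² − (Σx)² = 12·1223 − 115² = 14676 − 13225 = 1451
S_yy = nΣy² − (Σy)² = 12·137048 − 1166² = 1644576 − 1359556 = 285020
r = S_xy / √(S_xx·S_yy) = 12682 / √(1451·285020) = 12682 / √413564020 = 12682 / 20336.2735 = 0.6236
t = r·√(n−2)/√(1−r²) = 0.6236·√10 / √(1−0.388877) = 1.971996 / 0.781744 = 2.523

2.523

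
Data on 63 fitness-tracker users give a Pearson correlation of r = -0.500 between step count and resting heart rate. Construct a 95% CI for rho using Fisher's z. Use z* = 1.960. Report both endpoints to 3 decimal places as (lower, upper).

(-0.665, -0.288)

Fisher z: z_r = atanh(r) = ½·ln((1+(-0.500))/(1−(-0.500))) = -0.549306
SE(z) = 1/√(n−3) = 1/√60 = 0.129099
95% ⇒ z* = 1.960; margin = 1.960·0.129099 = 0.253034
CI on z-scale: (-0.802340, -0.296272)
Back-transform: tanh(-0.802340) = -0.665343, tanh(-0.296272) = -0.287897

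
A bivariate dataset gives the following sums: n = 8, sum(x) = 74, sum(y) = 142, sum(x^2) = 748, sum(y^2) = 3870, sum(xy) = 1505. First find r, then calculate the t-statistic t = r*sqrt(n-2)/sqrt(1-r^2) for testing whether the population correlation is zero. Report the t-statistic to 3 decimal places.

2.119

Numerator: nΣxy − (Σx)(Σy) = 8·1505 − (74)(142) = 1532
Denominator: √[(nΣx²−(Σx)²)(nΣy²−(Σy)²)]
  nΣx²−(Σx)² = 8·748 − 5476 = 508;  nΣy²−(Σy)² = 8·3870 − 20164 = 10796
  √(508·10796) = √5484368 = 2341.8728
r = 1532 / 2341.8728 = 0.6542
t = r·√(n−2)/√(1−r²) = 0.6542·√6 / √(1−0.427978) = 1.602456 / 0.756321 = 2.119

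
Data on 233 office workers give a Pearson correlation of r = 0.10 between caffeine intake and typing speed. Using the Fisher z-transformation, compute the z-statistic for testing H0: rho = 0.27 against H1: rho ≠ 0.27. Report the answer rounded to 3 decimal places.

Fisher z: atanh(0.10) = 0.100335, atanh(0.27) = 0.276864
z = (z_r − z_0)·√(n−3) = (0.100335 − 0.276864)·√230 = -0.176529 · 15.165751 = -2.677

-2.677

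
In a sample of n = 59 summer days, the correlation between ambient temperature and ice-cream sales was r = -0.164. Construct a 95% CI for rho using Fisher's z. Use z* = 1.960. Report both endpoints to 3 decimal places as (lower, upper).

(-0.403, 0.096)

z_r = atanh(-0.164) = -0.165495;  SE = 1/√(n−3) = 1/√56 = 0.133631
z-limits: -0.165495 ± 1.960·0.133631 = -0.165495 ± 0.261917 = [-0.427412, 0.096422]
ρ-limits: (tanh -0.427412, tanh 0.096422) = (-0.403, 0.096)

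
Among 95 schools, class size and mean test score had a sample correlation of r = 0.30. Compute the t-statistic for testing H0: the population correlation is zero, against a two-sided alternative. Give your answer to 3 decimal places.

t = r·√(n−2) / √(1−r²) with r = 0.30, n = 95
  = 0.30·√93 / √(1 − 0.0900)
  = 0.30·9.643651 / 0.953939
  = 2.893095 / 0.953939 = 3.033

3.033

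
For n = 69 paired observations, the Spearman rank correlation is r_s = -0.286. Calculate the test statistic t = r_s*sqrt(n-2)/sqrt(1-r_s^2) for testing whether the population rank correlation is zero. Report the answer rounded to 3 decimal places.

-2.443

t = r_s·√(n−2) / √(1−r_s²) with r_s = -0.286, n = 69
  = -0.286·√67 / √(1 − 0.081796)
  = -0.286·8.185353 / 0.958230
  = -2.341011 / 0.958230 = -2.443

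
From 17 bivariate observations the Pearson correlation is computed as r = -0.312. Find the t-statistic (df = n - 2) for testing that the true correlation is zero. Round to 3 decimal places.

1 − r² = 1 − 0.097344 = 0.902656;  √(1−r²) = 0.950082
√(n−2) = √15 = 3.872983
t = r·√(n−2)/√(1−r²) = -0.312 · 3.872983 / 0.950082 = -1.272

-1.272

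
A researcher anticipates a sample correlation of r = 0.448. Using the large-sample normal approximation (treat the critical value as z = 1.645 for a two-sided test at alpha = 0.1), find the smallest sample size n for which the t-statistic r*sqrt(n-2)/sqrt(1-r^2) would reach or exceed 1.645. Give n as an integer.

r√(n−2)/√(1−r²) ≥ 1.645  ⇔  n−2 ≥ (1.645)²·(1−r²)/r²
(1−r²)/r² = (1−0.200704)/0.200704 = 3.9825
n ≥ 2 + 2.706025·3.9825 = 2 + 10.7767 = 12.7767
⌈12.7767⌉ = 13

13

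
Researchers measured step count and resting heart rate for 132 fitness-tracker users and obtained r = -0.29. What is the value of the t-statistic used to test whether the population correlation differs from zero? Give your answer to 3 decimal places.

-3.455

t = r·√(n−2) / √(1−r²) with r = -0.29, n = 132
  = -0.29·√130 / √(1 − 0.0841)
  = -0.29·11.401754 / 0.957027
  = -3.306509 / 0.957027 = -3.455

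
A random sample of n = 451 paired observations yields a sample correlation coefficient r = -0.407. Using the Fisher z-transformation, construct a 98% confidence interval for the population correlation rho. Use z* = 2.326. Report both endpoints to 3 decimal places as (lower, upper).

Fisher z: z_r = atanh(r) = ½·ln((1+(-0.407))/(1−(-0.407))) = -0.432010
SE(z) = 1/√(n−3) = 1/√448 = 0.047246
98% ⇒ z* = 2.326; margin = 2.326·0.047246 = 0.109894
CI on z-scale: (-0.541904, -0.322116)
Back-transform: tanh(-0.541904) = -0.494428, tanh(-0.322116) = -0.311419

(-0.494, -0.311)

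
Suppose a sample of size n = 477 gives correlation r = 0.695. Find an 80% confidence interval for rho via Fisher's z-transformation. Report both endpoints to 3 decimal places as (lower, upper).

(0.663, 0.724)

z_r = atanh(0.695) = 0.857563;  SE = 1/√(n−3) = 1/√474 = 0.045932
z-limits: 0.857563 ± 1.282·0.045932 = 0.857563 ± 0.058885 = [0.798678, 0.916448]
ρ-limits: (tanh 0.798678, tanh 0.916448) = (0.663, 0.724)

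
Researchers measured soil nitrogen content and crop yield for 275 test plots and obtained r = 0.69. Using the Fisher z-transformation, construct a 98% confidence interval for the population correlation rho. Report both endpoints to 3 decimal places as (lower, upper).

(0.609, 0.757)

z_r = atanh(0.69) = 0.847956;  SE = 1/√(n−3) = 1/√272 = 0.060634
z-limits: 0.847956 ± 2.326·0.060634 = 0.847956 ± 0.141035 = [0.706921, 0.988991]
ρ-limits: (tanh 0.706921, tanh 0.988991) = (0.609, 0.757)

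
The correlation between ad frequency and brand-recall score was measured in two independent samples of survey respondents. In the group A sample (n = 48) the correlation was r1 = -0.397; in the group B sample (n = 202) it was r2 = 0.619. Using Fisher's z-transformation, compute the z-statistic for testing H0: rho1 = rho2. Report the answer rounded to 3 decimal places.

Fisher z-transforms: z1 = atanh(-0.397) = -0.420083, z2 = atanh(0.619) = 0.723382; difference d = -1.143465
Var(d) = 1/45 + 1/199 = 0.0222222 + 0.0050251 = 0.0272473
z = d/√Var(d) = -1.143465 / √0.0272473 = -1.143465 / 0.165068 = -6.927

-6.927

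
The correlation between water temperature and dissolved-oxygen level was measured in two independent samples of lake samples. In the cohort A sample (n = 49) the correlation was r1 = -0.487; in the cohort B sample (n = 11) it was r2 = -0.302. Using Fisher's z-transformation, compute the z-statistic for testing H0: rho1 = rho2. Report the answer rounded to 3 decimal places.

-0.575

z1 = atanh(-0.487) = -0.532120,  z2 = atanh(-0.302) = -0.311719
SE = √(1/(n1−3) + 1/(n2−3)) = √(1/46 + 1/8) = √(0.0217391 + 0.1250000) = √0.1467391 = 0.383065
z = (z1 − z2)/SE = (-0.532120 − (-0.311719)) / 0.383065 = -0.220401 / 0.383065 = -0.575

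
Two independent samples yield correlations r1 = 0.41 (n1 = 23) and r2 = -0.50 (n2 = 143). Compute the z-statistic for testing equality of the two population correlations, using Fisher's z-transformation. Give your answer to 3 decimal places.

Fisher z-transforms: z1 = atanh(0.41) = 0.435611, z2 = atanh(-0.50) = -0.549306; difference d = 0.984917
Var(d) = 1/20 + 1/140 = 0.0500000 + 0.0071429 = 0.0571429
z = d/√Var(d) = 0.984917 / √0.0571429 = 0.984917 / 0.239046 = 4.120

4.120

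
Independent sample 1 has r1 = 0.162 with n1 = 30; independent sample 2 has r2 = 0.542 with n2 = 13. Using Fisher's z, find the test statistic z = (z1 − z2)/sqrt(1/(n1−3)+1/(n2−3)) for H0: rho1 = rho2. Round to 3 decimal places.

z1 = atanh(0.162) = 0.163440,  z2 = atanh(0.542) = 0.606983
SE = √(1/(n1−3) + 1/(n2−3)) = √(1/27 + 1/10) = √(0.0370370 + 0.1000000) = √0.1370370 = 0.370185
z = (z1 − z2)/SE = (0.163440 − 0.606983) / 0.370185 = -0.443543 / 0.370185 = -1.198

-1.198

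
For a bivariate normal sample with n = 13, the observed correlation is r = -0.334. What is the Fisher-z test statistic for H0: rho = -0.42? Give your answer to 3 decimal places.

0.317

Fisher z: atanh(-0.334) = -0.347324, atanh(-0.42) = -0.447692
z = (z_r − z_0)·√(n−3) = (-0.347324 − (-0.447692))·√10 = 0.100368 · 3.162278 = 0.317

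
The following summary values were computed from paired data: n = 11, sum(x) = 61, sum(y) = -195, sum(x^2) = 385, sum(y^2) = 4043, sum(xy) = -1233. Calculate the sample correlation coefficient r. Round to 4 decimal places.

-0.9162

S_xy = nΣxy − ΣxΣy = 11·(-1233) − 61·(-195) = -13563 − (-11895) = -1668
S_xx = nΣx² − (Σx)² = 11·385 − 61² = 4235 − 3721 = 514
S_yy = nΣy² − (Σy)² = 11·4043 − (-195)² = 44473 − 38025 = 6448
r = S_xy / √(S_xx·S_yy) = -1668 / √(514·6448) = -1668 / √3314272 = -1668 / 1820.5142 = -0.9162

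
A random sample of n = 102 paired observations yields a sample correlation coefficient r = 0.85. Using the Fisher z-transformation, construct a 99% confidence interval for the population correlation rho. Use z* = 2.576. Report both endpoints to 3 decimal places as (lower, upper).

(0.760, 0.908)

Fisher z: z_r = atanh(r) = ½·ln((1+0.85)/(1−0.85)) = 1.256153
SE(z) = 1/√(n−3) = 1/√99 = 0.100504
99% ⇒ z* = 2.576; margin = 2.576·0.100504 = 0.258898
CI on z-scale: (0.997255, 1.515051)
Back-transform: tanh(0.997255) = 0.760439, tanh(1.515051) = 0.907831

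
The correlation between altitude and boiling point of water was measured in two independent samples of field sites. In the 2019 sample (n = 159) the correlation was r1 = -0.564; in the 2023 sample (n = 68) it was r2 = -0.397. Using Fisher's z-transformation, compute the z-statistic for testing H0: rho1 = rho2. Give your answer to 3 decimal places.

z1 = atanh(-0.564) = -0.638680,  z2 = atanh(-0.397) = -0.420083
SE = √(1/(n1−3) + 1/(n2−3)) = √(1/156 + 1/65) = √(0.0064103 + 0.0153846) = √0.0217949 = 0.147631
z = (z1 − z2)/SE = (-0.638680 − (-0.420083)) / 0.147631 = -0.218597 / 0.147631 = -1.481

-1.481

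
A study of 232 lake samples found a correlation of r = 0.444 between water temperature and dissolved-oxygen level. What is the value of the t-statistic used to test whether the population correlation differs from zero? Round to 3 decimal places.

7.515

1 − r² = 1 − 0.197136 = 0.802864;  √(1−r²) = 0.896027
√(n−2) = √230 = 15.165751
t = r·√(n−2)/√(1−r²) = 0.444 · 15.165751 / 0.896027 = 7.515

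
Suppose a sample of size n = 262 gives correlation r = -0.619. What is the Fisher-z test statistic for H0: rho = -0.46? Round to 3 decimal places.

-3.638

Fisher z: atanh(-0.619) = -0.723382, atanh(-0.46) = -0.497311
z = (z_r − z_0)·√(n−3) = (-0.723382 − (-0.497311))·√259 = -0.226071 · 16.093477 = -3.638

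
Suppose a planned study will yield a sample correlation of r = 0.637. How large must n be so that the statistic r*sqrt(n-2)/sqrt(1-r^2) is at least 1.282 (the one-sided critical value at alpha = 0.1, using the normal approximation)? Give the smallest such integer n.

Need r·√(n−2)/√(1−r²) ≥ 1.282
√(n−2) ≥ 1.282·√(1−0.405769) / 0.637 = 1.282·0.770864 / 0.637 = 1.5514
n−2 ≥ 2.4068  ⇒  n ≥ 4.4068
Smallest integer n = 5

5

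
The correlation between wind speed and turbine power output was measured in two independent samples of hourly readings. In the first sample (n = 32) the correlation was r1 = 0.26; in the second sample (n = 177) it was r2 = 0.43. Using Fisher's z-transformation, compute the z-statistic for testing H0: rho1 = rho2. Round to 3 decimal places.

-0.966

z1 = atanh(0.26) = 0.266108,  z2 = atanh(0.43) = 0.459897
SE = √(1/(n1−3) + 1/(n2−3)) = √(1/29 + 1/174) = √(0.0344828 + 0.0057471) = √0.0402299 = 0.200574
z = (z1 − z2)/SE = (0.266108 − 0.459897) / 0.200574 = -0.193789 / 0.200574 = -0.966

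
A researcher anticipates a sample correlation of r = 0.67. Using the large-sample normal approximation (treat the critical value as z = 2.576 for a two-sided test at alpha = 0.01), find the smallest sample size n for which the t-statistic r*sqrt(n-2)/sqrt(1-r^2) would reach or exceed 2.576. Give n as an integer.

11

Need r·√(n−2)/√(1−r²) ≥ 2.576
√(n−2) ≥ 2.576·√(1−0.4489) / 0.67 = 2.576·0.742361 / 0.67 = 2.8542
n−2 ≥ 8.1465  ⇒  n ≥ 10.1465
Smallest integer n = 11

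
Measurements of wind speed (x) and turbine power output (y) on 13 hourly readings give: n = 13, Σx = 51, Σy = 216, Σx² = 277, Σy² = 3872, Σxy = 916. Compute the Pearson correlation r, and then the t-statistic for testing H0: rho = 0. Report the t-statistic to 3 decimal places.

Numerator: nΣxy − (Σx)(Σy) = 13·916 − (51)(216) = 892
Denominator: √[(nΣx²−(Σx)²)(nΣy²−(Σy)²)]
  nΣx²−(Σx)² = 13·277 − 2601 = 1000;  nΣy²−(Σy)² = 13·3872 − 46656 = 3680
  √(1000·3680) = √3680000 = 1918.3326
r = 892 / 1918.3326 = 0.4650
t = r·√(n−2)/√(1−r²) = 0.4650·√11 / √(1−0.216225) = 1.542231 / 0.885311 = 1.742

1.742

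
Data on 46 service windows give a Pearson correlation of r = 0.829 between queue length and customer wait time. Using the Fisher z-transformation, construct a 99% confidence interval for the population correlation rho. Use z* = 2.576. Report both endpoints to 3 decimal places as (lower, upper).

(0.660, 0.918)

Fisher z: z_r = atanh(r) = ½·ln((1+0.829)/(1−0.829)) = 1.184931
SE(z) = 1/√(n−3) = 1/√43 = 0.152499
99% ⇒ z* = 2.576; margin = 2.576·0.152499 = 0.392837
CI on z-scale: (0.792094, 1.577768)
Back-transform: tanh(0.792094) = 0.659594, tanh(1.577768) = 0.918253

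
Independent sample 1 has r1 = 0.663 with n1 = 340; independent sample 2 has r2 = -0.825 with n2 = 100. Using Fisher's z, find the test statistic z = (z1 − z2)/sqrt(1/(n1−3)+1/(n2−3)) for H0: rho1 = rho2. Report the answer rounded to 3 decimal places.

z1 = atanh(0.663) = 0.798148,  z2 = atanh(-0.825) = -1.172275
SE = √(1/(n1−3) + 1/(n2−3)) = √(1/337 + 1/97) = √(0.0029674 + 0.0103093) = √0.0132767 = 0.115225
z = (z1 − z2)/SE = (0.798148 − (-1.172275)) / 0.115225 = 1.970423 / 0.115225 = 17.101

17.101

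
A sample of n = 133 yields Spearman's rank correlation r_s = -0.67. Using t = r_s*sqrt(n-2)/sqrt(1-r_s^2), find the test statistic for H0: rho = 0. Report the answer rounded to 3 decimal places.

-10.330

1 − r_s² = 1 − 0.4489 = 0.5511;  √(1−r_s²) = 0.742361
√(n−2) = √131 = 11.445523
t = r_s·√(n−2)/√(1−r_s²) = -0.67 · 11.445523 / 0.742361 = -10.330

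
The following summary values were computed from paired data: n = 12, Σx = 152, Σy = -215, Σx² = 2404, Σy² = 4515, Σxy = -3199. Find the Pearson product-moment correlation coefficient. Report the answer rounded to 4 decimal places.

S_xy = nΣxy − ΣxΣy = 12·(-3199) − 152·(-215) = -38388 − (-32680) = -5708
S_xx = nΣx² − (Σx)² = 12·2404 − 152² = 28848 − 23104 = 5744
S_yy = nΣy² − (Σy)² = 12·4515 − (-215)² = 54180 − 46225 = 7955
r = S_xy / √(S_xx·S_yy) = -5708 / √(5744·7955) = -5708 / √45693520 = -5708 / 6759.6982 = -0.8444

-0.8444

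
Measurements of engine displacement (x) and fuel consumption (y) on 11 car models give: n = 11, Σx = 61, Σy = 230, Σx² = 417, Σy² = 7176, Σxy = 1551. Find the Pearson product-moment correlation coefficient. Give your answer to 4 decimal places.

S_xy = nΣxy − ΣxΣy = 11·1551 − 61·230 = 17061 − 14030 = 3031
S_xx = nΣx² − (Σx)² = 11·417 − 61² = 4587 − 3721 = 866
S_yy = nΣy² − (Σy)² = 11·7176 − 230² = 78936 − 52900 = 26036
r = S_xy / √(S_xx·S_yy) = 3031 / √(866·26036) = 3031 / √22547176 = 3031 / 4748.3867 = 0.6383

0.6383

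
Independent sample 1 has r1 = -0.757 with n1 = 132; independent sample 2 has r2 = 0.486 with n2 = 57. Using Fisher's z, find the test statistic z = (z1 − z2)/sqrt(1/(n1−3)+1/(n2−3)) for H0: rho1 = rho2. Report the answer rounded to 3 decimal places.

-9.378

Fisher z-transforms: z1 = atanh(-0.757) = -0.989151, z2 = atanh(0.486) = 0.530810; difference d = -1.519961
Var(d) = 1/129 + 1/54 = 0.0077519 + 0.0185185 = 0.0262704
z = d/√Var(d) = -1.519961 / √0.0262704 = -1.519961 / 0.162081 = -9.378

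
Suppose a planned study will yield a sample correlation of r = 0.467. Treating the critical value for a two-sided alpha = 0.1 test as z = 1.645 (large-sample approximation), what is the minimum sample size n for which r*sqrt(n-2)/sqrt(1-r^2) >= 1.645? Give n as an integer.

12

r√(n−2)/√(1−r²) ≥ 1.645  ⇔  n−2 ≥ (1.645)²·(1−r²)/r²
(1−r²)/r² = (1−0.218089)/0.218089 = 3.5853
n ≥ 2 + 2.706025·3.5853 = 2 + 9.7019 = 11.7019
⌈11.7019⌉ = 12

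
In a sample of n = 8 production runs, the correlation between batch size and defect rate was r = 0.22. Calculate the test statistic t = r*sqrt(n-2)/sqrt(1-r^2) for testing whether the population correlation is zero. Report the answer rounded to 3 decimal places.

t = r·√(n−2) / √(1−r²) with r = 0.22, n = 8
  = 0.22·√6 / √(1 − 0.0484)
  = 0.22·2.449490 / 0.975500
  = 0.538888 / 0.975500 = 0.552

0.552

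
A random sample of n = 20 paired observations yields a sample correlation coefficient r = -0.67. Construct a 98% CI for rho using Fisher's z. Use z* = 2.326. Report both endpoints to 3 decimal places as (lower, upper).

z_r = atanh(-0.67) = -0.810743;  SE = 1/√(n−3) = 1/√17 = 0.242536
z-limits: -0.810743 ± 2.326·0.242536 = -0.810743 ± 0.564139 = [-1.374882, -0.246604]
ρ-limits: (tanh -1.374882, tanh -0.246604) = (-0.880, -0.242)

(-0.880, -0.242)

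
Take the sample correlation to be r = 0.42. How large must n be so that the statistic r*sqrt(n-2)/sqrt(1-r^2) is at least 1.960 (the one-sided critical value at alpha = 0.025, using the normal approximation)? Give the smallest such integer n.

Need r·√(n−2)/√(1−r²) ≥ 1.960
√(n−2) ≥ 1.960·√(1−0.1764) / 0.42 = 1.960·0.907524 / 0.42 = 4.2351
n−2 ≥ 17.9361  ⇒  n ≥ 19.9361
Smallest integer n = 20

20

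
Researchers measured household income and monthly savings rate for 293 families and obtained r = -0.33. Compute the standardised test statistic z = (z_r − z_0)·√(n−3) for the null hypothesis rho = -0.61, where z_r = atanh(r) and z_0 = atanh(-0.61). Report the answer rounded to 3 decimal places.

Fisher z: atanh(-0.33) = -0.342828, atanh(-0.61) = -0.708921
z = (z_r − z_0)·√(n−3) = (-0.342828 − (-0.708921))·√290 = 0.366093 · 17.029386 = 6.234

6.234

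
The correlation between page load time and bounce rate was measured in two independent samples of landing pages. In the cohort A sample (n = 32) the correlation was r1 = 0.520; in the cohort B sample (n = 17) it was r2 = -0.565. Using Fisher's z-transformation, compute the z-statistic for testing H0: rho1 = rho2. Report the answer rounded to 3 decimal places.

Fisher z-transforms: z1 = atanh(0.520) = 0.576340, z2 = atanh(-0.565) = -0.640148; difference d = 1.216488
Var(d) = 1/29 + 1/14 = 0.0344828 + 0.0714286 = 0.1059114
z = d/√Var(d) = 1.216488 / √0.1059114 = 1.216488 / 0.325440 = 3.738

3.738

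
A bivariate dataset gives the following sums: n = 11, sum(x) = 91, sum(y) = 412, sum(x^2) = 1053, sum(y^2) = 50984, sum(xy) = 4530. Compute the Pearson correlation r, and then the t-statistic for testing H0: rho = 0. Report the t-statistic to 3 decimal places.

1.097

S_xy = nΣxy − ΣxΣy = 11·4530 − 91·412 = 49830 − 37492 = 12338
S_xx = nΣx² − (Σx)² = 11·1053 − 91² = 11583 − 8281 = 3302
S_yy = nΣy² − (Σy)² = 11·50984 − 412² = 560824 − 169744 = 391080
r = S_xy / √(S_xx·S_yy) = 12338 / √(3302·391080) = 12338 / √1291346160 = 12338 / 35935.3052 = 0.3433
t = r·√(n−2)/√(1−r²) = 0.3433·√9 / √(1−0.117855) = 1.029900 / 0.939226 = 1.097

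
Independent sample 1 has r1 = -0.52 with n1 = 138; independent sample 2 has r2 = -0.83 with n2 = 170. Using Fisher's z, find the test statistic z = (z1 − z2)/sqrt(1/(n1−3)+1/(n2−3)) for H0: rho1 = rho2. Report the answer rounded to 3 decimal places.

z1 = atanh(-0.52) = -0.576340,  z2 = atanh(-0.83) = -1.188136
SE = √(1/(n1−3) + 1/(n2−3)) = √(1/135 + 1/167) = √(0.0074074 + 0.0059880) = √0.0133954 = 0.115738
z = (z1 − z2)/SE = (-0.576340 − (-1.188136)) / 0.115738 = 0.611796 / 0.115738 = 5.286

5.286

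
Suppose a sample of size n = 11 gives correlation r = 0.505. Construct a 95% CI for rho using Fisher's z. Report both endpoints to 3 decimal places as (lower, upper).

Fisher z: z_r = atanh(r) = ½·ln((1+0.505)/(1−0.505)) = 0.555995
SE(z) = 1/√(n−3) = 1/√8 = 0.353553
95% ⇒ z* = 1.960; margin = 1.960·0.353553 = 0.692964
CI on z-scale: (-0.136969, 1.248959)
Back-transform: tanh(-0.136969) = -0.136119, tanh(1.248959) = 0.847991

(-0.136, 0.848)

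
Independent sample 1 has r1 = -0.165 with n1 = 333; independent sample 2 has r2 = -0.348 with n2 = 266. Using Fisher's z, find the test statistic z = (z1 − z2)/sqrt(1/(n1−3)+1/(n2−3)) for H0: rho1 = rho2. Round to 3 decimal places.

Fisher z-transforms: z1 = atanh(-0.165) = -0.166522, z2 = atanh(-0.348) = -0.363166; difference d = 0.196644
Var(d) = 1/330 + 1/263 = 0.0030303 + 0.0038023 = 0.0068326
z = d/√Var(d) = 0.196644 / √0.0068326 = 0.196644 / 0.082660 = 2.379

2.379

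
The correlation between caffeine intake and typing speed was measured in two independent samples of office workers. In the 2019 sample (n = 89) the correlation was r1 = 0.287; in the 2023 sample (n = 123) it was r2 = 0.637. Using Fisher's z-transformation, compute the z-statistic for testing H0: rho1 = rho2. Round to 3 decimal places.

z1 = atanh(0.287) = 0.295294,  z2 = atanh(0.637) = 0.753109
SE = √(1/(n1−3) + 1/(n2−3)) = √(1/86 + 1/120) = √(0.0116279 + 0.0083333) = √0.0199612 = 0.141284
z = (z1 − z2)/SE = (0.295294 − 0.753109) / 0.141284 = -0.457815 / 0.141284 = -3.240

-3.240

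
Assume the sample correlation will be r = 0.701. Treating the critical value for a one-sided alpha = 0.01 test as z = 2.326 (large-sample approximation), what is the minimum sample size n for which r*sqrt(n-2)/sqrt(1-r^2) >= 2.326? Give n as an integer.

Need r·√(n−2)/√(1−r²) ≥ 2.326
√(n−2) ≥ 2.326·√(1−0.491401) / 0.701 = 2.326·0.713161 / 0.701 = 2.3664
n−2 ≥ 5.5998  ⇒  n ≥ 7.5998
Smallest integer n = 8

8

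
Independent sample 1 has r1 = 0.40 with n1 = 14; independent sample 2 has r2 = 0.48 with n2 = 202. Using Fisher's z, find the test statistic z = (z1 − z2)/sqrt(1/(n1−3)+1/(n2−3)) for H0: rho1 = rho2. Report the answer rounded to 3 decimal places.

-0.321

z1 = atanh(0.40) = 0.423649,  z2 = atanh(0.48) = 0.522984
SE = √(1/(n1−3) + 1/(n2−3)) = √(1/11 + 1/199) = √(0.0909091 + 0.0050251) = √0.0959342 = 0.309732
z = (z1 − z2)/SE = (0.423649 − 0.522984) / 0.309732 = -0.099335 / 0.309732 = -0.321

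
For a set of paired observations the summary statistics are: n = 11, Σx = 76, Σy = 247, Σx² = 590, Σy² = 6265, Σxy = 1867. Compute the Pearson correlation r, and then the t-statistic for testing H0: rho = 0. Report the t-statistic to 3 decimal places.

3.329

S_xy = nΣxy − ΣxΣy = 11·1867 − 76·247 = 20537 − 18772 = 1765
S_xx = nΣx² − (Σx)² = 11·590 − 76² = 6490 − 5776 = 714
S_yy = nΣy² − (Σy)² = 11·6265 − 247² = 68915 − 61009 = 7906
r = S_xy / √(S_xx·S_yy) = 1765 / √(714·7906) = 1765 / √5644884 = 1765 / 2375.8965 = 0.7429
t = r·√(n−2)/√(1−r²) = 0.7429·√9 / √(1−0.551900) = 2.228700 / 0.669403 = 3.329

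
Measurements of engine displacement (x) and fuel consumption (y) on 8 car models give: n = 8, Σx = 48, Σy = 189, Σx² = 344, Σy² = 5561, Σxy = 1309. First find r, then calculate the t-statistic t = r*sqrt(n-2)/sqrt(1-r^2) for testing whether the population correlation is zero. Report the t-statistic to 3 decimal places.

S_xy = nΣxy − ΣxΣy = 8·1309 − 48·189 = 10472 − 9072 = 1400
S_xx = nΣx² − (Σx)² = 8·344 − 48² = 2752 − 2304 = 448
S_yy = nΣy² − (Σy)² = 8·5561 − 189² = 44488 − 35721 = 8767
r = S_xy / √(S_xx·S_yy) = 1400 / √(448·8767) = 1400 / √3927616 = 1400 / 1981.8214 = 0.7064
t = r·√(n−2)/√(1−r²) = 0.7064·√6 / √(1−0.499001) = 1.730320 / 0.707813 = 2.445

2.445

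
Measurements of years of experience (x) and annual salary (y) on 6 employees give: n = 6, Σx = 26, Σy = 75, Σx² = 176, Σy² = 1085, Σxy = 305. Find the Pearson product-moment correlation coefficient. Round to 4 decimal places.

S_xy = nΣxy − ΣxΣy = 6·305 − 26·75 = 1830 − 1950 = -120
S_xx = nΣx² − (Σx)² = 6·176 − 26² = 1056 − 676 = 380
S_yy = nΣy² − (Σy)² = 6·1085 − 75² = 6510 − 5625 = 885
r = S_xy / √(S_xx·S_yy) = -120 / √(380·885) = -120 / √336300 = -120 / 579.9138 = -0.2069

-0.2069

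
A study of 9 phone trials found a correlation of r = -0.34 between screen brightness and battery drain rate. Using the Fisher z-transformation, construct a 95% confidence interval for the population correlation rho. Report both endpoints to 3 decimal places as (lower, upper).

(-0.819, 0.419)

Fisher z: z_r = atanh(r) = ½·ln((1+(-0.34))/(1−(-0.34))) = -0.354093
SE(z) = 1/√(n−3) = 1/√6 = 0.408248
95% ⇒ z* = 1.960; margin = 1.960·0.408248 = 0.800166
CI on z-scale: (-1.154259, 0.446073)
Back-transform: tanh(-1.154259) = -0.819160, tanh(0.446073) = 0.418666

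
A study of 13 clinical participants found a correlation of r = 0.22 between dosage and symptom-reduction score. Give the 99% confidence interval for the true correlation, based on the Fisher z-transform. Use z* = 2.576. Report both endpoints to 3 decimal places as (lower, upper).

(-0.531, 0.777)

z_r = atanh(0.22) = 0.223656;  SE = 1/√(n−3) = 1/√10 = 0.316228
z-limits: 0.223656 ± 2.576·0.316228 = 0.223656 ± 0.814603 = [-0.590947, 1.038259]
ρ-limits: (tanh -0.590947, tanh 1.038259) = (-0.531, 0.777)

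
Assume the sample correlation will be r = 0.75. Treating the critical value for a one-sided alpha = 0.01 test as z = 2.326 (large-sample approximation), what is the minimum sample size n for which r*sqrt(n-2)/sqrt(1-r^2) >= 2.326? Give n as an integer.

7

r√(n−2)/√(1−r²) ≥ 2.326  ⇔  n−2 ≥ (2.326)²·(1−r²)/r²
(1−r²)/r² = (1−0.5625)/0.5625 = 0.7778
n ≥ 2 + 5.410276·0.7778 = 2 + 4.2081 = 6.2081
⌈6.2081⌉ = 7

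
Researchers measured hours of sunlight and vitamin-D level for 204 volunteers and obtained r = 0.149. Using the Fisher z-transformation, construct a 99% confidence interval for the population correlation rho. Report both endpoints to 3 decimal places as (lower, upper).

Fisher z: z_r = atanh(r) = ½·ln((1+0.149)/(1−0.149)) = 0.150118
SE(z) = 1/√(n−3) = 1/√201 = 0.070535
99% ⇒ z* = 2.576; margin = 2.576·0.070535 = 0.181698
CI on z-scale: (-0.031580, 0.331816)
Back-transform: tanh(-0.031580) = -0.031570, tanh(0.331816) = 0.320152

(-0.032, 0.320)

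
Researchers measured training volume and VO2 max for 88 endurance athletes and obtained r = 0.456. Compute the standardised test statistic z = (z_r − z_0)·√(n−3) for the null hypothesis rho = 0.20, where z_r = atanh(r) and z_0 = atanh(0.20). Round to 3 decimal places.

2.669

z_r = atanh(0.456) = 0.492249,  z_0 = atanh(0.20) = 0.202733
SE = 1/√(n−3) = 1/√85 = 0.108465
z = (z_r − z_0)/SE = (0.492249 − 0.202733) / 0.108465 = 0.289516 / 0.108465 = 2.669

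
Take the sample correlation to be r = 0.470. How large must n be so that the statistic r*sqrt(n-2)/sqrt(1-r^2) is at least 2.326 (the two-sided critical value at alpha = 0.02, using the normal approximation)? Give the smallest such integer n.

Need r·√(n−2)/√(1−r²) ≥ 2.326
√(n−2) ≥ 2.326·√(1−0.220900) / 0.470 = 2.326·0.882666 / 0.470 = 4.3683
n−2 ≥ 19.0820  ⇒  n ≥ 21.0820
Smallest integer n = 22

22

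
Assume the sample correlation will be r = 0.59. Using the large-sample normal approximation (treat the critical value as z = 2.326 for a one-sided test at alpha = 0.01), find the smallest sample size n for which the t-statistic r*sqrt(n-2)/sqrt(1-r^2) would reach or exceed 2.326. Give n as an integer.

13

r√(n−2)/√(1−r²) ≥ 2.326  ⇔  n−2 ≥ (2.326)²·(1−r²)/r²
(1−r²)/r² = (1−0.3481)/0.3481 = 1.8727
n ≥ 2 + 5.410276·1.8727 = 2 + 10.1318 = 12.1318
⌈12.1318⌉ = 13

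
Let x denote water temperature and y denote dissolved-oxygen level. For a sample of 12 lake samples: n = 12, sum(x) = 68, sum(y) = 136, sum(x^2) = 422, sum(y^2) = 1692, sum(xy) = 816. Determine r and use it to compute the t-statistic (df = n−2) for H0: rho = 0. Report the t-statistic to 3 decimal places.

2.434

Numerator: nΣxy − (Σx)(Σy) = 12·816 − (68)(136) = 544
Denominator: √[(nΣx²−(Σx)²)(nΣy²−(Σy)²)]
  nΣx²−(Σx)² = 12·422 − 4624 = 440;  nΣy²−(Σy)² = 12·1692 − 18496 = 1808
  √(440·1808) = √795520 = 891.9193
r = 544 / 891.9193 = 0.6099
t = r·√(n−2)/√(1−r²) = 0.6099·√10 / √(1−0.371978) = 1.928673 / 0.792478 = 2.434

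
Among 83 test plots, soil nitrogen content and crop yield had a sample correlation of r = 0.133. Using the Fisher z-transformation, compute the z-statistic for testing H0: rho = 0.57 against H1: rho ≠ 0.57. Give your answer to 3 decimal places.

z_r = atanh(0.133) = 0.133793,  z_0 = atanh(0.57) = 0.647523
SE = 1/√(n−3) = 1/√80 = 0.111803
z = (z_r − z_0)/SE = (0.133793 − 0.647523) / 0.111803 = -0.513730 / 0.111803 = -4.595

-4.595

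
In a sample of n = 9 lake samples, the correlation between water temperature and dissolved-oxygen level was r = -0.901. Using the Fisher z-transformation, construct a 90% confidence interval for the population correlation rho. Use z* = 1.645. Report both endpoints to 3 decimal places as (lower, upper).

z_r = atanh(-0.901) = -1.477508;  SE = 1/√(n−3) = 1/√6 = 0.408248
z-limits: -1.477508 ± 1.645·0.408248 = -1.477508 ± 0.671568 = [-2.149076, -0.805940]
ρ-limits: (tanh -2.149076, tanh -0.805940) = (-0.973, -0.667)

(-0.973, -0.667)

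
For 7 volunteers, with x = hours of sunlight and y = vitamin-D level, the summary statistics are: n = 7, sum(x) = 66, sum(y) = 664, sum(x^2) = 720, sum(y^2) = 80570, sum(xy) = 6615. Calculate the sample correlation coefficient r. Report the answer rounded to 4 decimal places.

0.2704

Numerator: nΣxy − (Σx)(Σy) = 7·6615 − (66)(664) = 2481
Denominator: √[(nΣx²−(Σx)²)(nΣy²−(Σy)²)]
  nΣx²−(Σx)² = 7·720 − 4356 = 684;  nΣy²−(Σy)² = 7·80570 − 440896 = 123094
  √(684·123094) = √84196296 = 9175.8540
r = 2481 / 9175.8540 = 0.2704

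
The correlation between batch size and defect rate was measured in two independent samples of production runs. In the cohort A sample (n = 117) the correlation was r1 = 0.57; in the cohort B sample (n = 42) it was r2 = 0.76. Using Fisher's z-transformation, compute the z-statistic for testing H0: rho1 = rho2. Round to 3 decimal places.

z1 = atanh(0.57) = 0.647523,  z2 = atanh(0.76) = 0.996215
SE = √(1/(n1−3) + 1/(n2−3)) = √(1/114 + 1/39) = √(0.0087719 + 0.0256410) = √0.0344129 = 0.185507
z = (z1 − z2)/SE = (0.647523 − 0.996215) / 0.185507 = -0.348692 / 0.185507 = -1.880

-1.880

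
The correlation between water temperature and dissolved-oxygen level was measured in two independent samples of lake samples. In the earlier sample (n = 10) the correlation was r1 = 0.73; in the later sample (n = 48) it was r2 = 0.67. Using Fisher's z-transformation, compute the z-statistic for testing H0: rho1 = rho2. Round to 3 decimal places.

z1 = atanh(0.73) = 0.928727,  z2 = atanh(0.67) = 0.810743
SE = √(1/(n1−3) + 1/(n2−3)) = √(1/7 + 1/45) = √(0.1428571 + 0.0222222) = √0.1650793 = 0.406300
z = (z1 − z2)/SE = (0.928727 − 0.810743) / 0.406300 = 0.117984 / 0.406300 = 0.290

0.290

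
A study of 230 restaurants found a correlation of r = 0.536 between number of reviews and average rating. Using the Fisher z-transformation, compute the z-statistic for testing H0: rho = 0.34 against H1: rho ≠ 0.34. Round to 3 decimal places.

3.683

z_r = atanh(0.536) = 0.598526,  z_0 = atanh(0.34) = 0.354093
SE = 1/√(n−3) = 1/√227 = 0.066372
z = (z_r − z_0)/SE = (0.598526 − 0.354093) / 0.066372 = 0.244433 / 0.066372 = 3.683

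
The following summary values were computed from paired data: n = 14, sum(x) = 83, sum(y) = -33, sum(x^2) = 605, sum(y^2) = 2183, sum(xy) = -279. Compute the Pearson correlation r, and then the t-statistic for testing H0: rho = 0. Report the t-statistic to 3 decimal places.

-0.601

Numerator: nΣxy − (Σx)(Σy) = 14·(-279) − (83)(-33) = -1167
Denominator: √[(nΣx²−(Σx)²)(nΣy²−(Σy)²)]
  nΣx²−(Σx)² = 14·605 − 6889 = 1581;  nΣy²−(Σy)² = 14·2183 − 1089 = 29473
  √(1581·29473) = √46596813 = 6826.1858
r = -1167 / 6826.1858 = -0.1710
t = r·√(n−2)/√(1−r²) = -0.1710·√12 / √(1−0.029241) = -0.592361 / 0.985271 = -0.601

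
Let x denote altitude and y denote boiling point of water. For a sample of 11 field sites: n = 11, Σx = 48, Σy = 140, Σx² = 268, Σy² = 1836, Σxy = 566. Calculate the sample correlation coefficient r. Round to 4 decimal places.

-0.7974

S_xy = nΣxy − ΣxΣy = 11·566 − 48·140 = 6226 − 6720 = -494
S_xx = nΣx² − (Σx)² = 11·268 − 48² = 2948 − 2304 = 644
S_yy = nΣy² − (Σy)² = 11·1836 − 140² = 20196 − 19600 = 596
r = S_xy / √(S_xx·S_yy) = -494 / √(644·596) = -494 / √383824 = -494 / 619.5353 = -0.7974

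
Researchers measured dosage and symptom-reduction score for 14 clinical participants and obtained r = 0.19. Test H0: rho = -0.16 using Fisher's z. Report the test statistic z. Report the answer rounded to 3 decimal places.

z_r = atanh(0.19) = 0.192337,  z_0 = atanh(-0.16) = -0.161387
SE = 1/√(n−3) = 1/√11 = 0.301511
z = (z_r − z_0)/SE = (0.192337 − (-0.161387)) / 0.301511 = 0.353724 / 0.301511 = 1.173

1.173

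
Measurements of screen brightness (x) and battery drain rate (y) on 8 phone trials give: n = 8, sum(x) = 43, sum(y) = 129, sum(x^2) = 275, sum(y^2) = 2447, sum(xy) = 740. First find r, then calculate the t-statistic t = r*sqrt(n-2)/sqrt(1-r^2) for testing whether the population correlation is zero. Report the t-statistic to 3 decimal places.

0.968

S_xy = nΣxy − ΣxΣy = 8·740 − 43·129 = 5920 − 5547 = 373
S_xx = nΣx² − (Σx)² = 8·275 − 43² = 2200 − 1849 = 351
S_yy = nΣy² − (Σy)² = 8·2447 − 129² = 19576 − 16641 = 2935
r = S_xy / √(S_xx·S_yy) = 373 / √(351·2935) = 373 / √1030185 = 373 / 1014.9803 = 0.3675
t = r·√(n−2)/√(1−r²) = 0.3675·√6 / √(1−0.135056) = 0.900187 / 0.930024 = 0.968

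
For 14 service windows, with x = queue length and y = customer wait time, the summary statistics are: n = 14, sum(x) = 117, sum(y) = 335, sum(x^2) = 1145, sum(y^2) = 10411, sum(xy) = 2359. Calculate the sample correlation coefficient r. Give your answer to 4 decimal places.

Numerator: nΣxy − (Σx)(Σy) = 14·2359 − (117)(335) = -6169
Denominator: √[(nΣx²−(Σx)²)(nΣy²−(Σy)²)]
  nΣx²−(Σx)² = 14·1145 − 13689 = 2341;  nΣy²−(Σy)² = 14·10411 − 112225 = 33529
  √(2341·33529) = √78491389 = 8859.5366
r = -6169 / 8859.5366 = -0.6963

-0.6963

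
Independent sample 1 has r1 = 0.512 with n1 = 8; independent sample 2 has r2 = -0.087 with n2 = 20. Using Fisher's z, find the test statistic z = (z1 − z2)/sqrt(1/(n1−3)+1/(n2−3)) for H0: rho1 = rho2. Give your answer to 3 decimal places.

z1 = atanh(0.512) = 0.565437,  z2 = atanh(-0.087) = -0.087221
SE = √(1/(n1−3) + 1/(n2−3)) = √(1/5 + 1/17) = √(0.2000000 + 0.0588235) = √0.2588235 = 0.508747
z = (z1 − z2)/SE = (0.565437 − (-0.087221)) / 0.508747 = 0.652658 / 0.508747 = 1.283

1.283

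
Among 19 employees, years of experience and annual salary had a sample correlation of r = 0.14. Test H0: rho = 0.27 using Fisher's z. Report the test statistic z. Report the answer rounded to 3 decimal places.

Fisher z: atanh(0.14) = 0.140926, atanh(0.27) = 0.276864
z = (z_r − z_0)·√(n−3) = (0.140926 − 0.276864)·√16 = -0.135938 · 4.000000 = -0.544

-0.544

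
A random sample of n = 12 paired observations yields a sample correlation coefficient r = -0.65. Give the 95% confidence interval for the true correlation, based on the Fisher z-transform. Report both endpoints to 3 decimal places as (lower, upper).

(-0.891, -0.121)

Fisher z: z_r = atanh(r) = ½·ln((1+(-0.65))/(1−(-0.65))) = -0.775299
SE(z) = 1/√(n−3) = 1/√9 = 0.333333
95% ⇒ z* = 1.960; margin = 1.960·0.333333 = 0.653333
CI on z-scale: (-1.428632, -0.121966)
Back-transform: tanh(-1.428632) = -0.891386, tanh(-0.121966) = -0.121365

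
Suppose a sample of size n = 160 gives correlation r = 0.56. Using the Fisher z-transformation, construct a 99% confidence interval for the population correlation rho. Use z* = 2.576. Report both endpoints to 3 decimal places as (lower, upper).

(0.403, 0.685)

z_r = atanh(0.56) = 0.632833;  SE = 1/√(n−3) = 1/√157 = 0.079809
z-limits: 0.632833 ± 2.576·0.079809 = 0.632833 ± 0.205588 = [0.427245, 0.838421]
ρ-limits: (tanh 0.427245, tanh 0.838421) = (0.403, 0.685)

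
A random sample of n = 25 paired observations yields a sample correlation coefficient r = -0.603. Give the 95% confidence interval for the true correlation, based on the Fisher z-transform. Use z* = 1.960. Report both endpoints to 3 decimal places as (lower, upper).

Fisher z: z_r = atanh(r) = ½·ln((1+(-0.603))/(1−(-0.603))) = -0.697848
SE(z) = 1/√(n−3) = 1/√22 = 0.213201
95% ⇒ z* = 1.960; margin = 1.960·0.213201 = 0.417874
CI on z-scale: (-1.115722, -0.279974)
Back-transform: tanh(-1.115722) = -0.806076, tanh(-0.279974) = -0.272881

(-0.806, -0.273)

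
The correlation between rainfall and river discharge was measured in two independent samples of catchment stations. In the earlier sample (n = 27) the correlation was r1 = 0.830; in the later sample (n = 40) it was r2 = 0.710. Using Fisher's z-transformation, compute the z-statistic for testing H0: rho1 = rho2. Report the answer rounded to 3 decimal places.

1.148

Fisher z-transforms: z1 = atanh(0.830) = 1.188136, z2 = atanh(0.710) = 0.887184; difference d = 0.300952
Var(d) = 1/24 + 1/37 = 0.0416667 + 0.0270270 = 0.0686937
z = d/√Var(d) = 0.300952 / √0.0686937 = 0.300952 / 0.262095 = 1.148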